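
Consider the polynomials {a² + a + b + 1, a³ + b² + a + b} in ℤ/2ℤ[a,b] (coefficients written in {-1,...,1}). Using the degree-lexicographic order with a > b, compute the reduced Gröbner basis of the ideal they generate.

G = {b³ + b² + b + 1, a² + a + b + 1, ab + b² + a + 1}

f_1 = a² + a + b + 1, LT = a².
f_2 = a³ + b² + a + b, LT = a³.

S(f_1,f_2): lcm = a³. S = a² + ab + b² + b.
  leading term a²: subtract (1)·f_1 from a² + ab + b² + b → ab + b² + a + 1
  leading term ab: no divisor's leading term divides it; move ab to the remainder.
  leading term b²: no divisor's leading term divides it; move b² to the remainder.
  leading term a: no divisor's leading term divides it; move a to the remainder.
  leading term 1: no divisor's leading term divides it; move 1 to the remainder.
  remainder ab + b² + a + 1 ≠ 0; add g_3 = ab + b² + a + 1 to the basis.

S(f_1,g_3): lcm = a²b. S = ab² + a² + ab + b² + a + b.
  leading term ab²: subtract (b)·g_3 from ab² + a² + ab + b² + a + b → b³ + a² + b² + a
  leading term b³: no divisor's leading term divides it; move b³ to the remainder.
  leading term a²: subtract (1)·f_1 from a² + b² + a → b² + b + 1
  leading term b²: no divisor's leading term divides it; move b² to the remainder.
  leading term b: no divisor's leading term divides it; move b to the remainder.
  leading term 1: no divisor's leading term divides it; move 1 to the remainder.
  remainder b³ + b² + b + 1 ≠ 0; add g_4 = b³ + b² + b + 1 to the basis.

The other S-polynomials (S(f_2,g_3), S(f_1,g_4), S(f_2,g_4), S(g_3,g_4)) all reduce to 0 modulo the current basis, so we have a Gröbner basis.
Inter-reduce: drop elements whose leading term is divisible by another's, tail-reduce, and make monic.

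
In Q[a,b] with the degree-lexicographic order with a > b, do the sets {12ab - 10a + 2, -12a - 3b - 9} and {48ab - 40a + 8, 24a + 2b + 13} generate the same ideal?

No, the ideals differ.

Since reduced Gröbner bases are canonical representatives of ideals under a given ordering, it suffices to compute and compare them.
Buchberger on the first generating set:
f_1 = 12ab - 10a + 2, LT = ab.
f_2 = -12a - 3b - 9, LT = a.

S(f_1,f_2): lcm = ab. S = -1/4b^2 - 5/6a - 3/4b + 1/6.
  leading term b^2: no divisor's leading term divides it; move -1/4b^2 to the remainder.
  leading term a: subtract (5/72)·f_2 from -5/6a - 3/4b + 1/6 → -13/24b + 19/24
  leading term b: no divisor's leading term divides it; move -13/24b to the remainder.
  leading term 1: no divisor's leading term divides it; move 19/24 to the remainder.
  remainder -1/4b^2 - 13/24b + 19/24 ≠ 0; add g_3 = -1/4b^2 - 13/24b + 19/24 to the basis.

The other S-polynomials (S(f_1,g_3), S(f_2,g_3)) all reduce to 0 modulo the current basis, so we have a Gröbner basis.
Inter-reduce: drop elements whose leading term is divisible by another's, tail-reduce, and make monic.
Reduced Gröbner basis: {b^2 + 13/6b - 19/6, a + 1/4b + 3/4}.

Buchberger on the second generating set:
h_1 = 48ab - 40a + 8, LT = ab.
h_2 = 24a + 2b + 13, LT = a.

S(h_1,h_2): lcm = ab. S = -1/12b^2 - 5/6a - 13/24b + 1/6.
  leading term b^2: no divisor's leading term divides it; move -1/12b^2 to the remainder.
  leading term a: subtract (-5/144)·h_2 from -5/6a - 13/24b + 1/6 → -17/36b + 89/144
  leading term b: no divisor's leading term divides it; move -17/36b to the remainder.
  leading term 1: no divisor's leading term divides it; move 89/144 to the remainder.
  remainder -1/12b^2 - 17/36b + 89/144 ≠ 0; add k_3 = -1/12b^2 - 17/36b + 89/144 to the basis.

The other S-polynomials (S(h_1,k_3), S(h_2,k_3)) all reduce to 0 modulo the current basis, so we have a Gröbner basis.
Inter-reduce: drop elements whose leading term is divisible by another's, tail-reduce, and make monic.
Reduced Gröbner basis: {b^2 + 17/3b - 89/12, a + 1/12b + 13/24}.

These differ, so the ideals are not equal.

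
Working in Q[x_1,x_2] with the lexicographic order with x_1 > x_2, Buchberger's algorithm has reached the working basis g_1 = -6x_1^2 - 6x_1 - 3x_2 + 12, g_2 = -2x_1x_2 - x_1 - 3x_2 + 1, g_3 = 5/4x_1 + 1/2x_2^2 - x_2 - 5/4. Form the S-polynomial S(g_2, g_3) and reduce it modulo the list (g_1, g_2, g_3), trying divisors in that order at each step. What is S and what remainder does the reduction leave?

S(g_2, g_3) = 1/2x_1 - 2/5x_2^3 + 4/5x_2^2 + 5/2x_2 - 1/2; remainder on division = -2/5x_2^3 + 3/5x_2^2 + 29/10x_2.

lcm(LM(g_2), LM(g_3)) = x_1x_2.
S = (lcm/LT(g_2))·g_2 − (lcm/LT(g_3))·g_3 = 1/2x_1 - 2/5x_2^3 + 4/5x_2^2 + 5/2x_2 - 1/2.
Reduce S modulo (g_1, g_2, g_3) in that order:
  leading term x_1: subtract (2/5)·g_3 from 1/2x_1 - 2/5x_2^3 + 4/5x_2^2 + 5/2x_2 - 1/2 → -2/5x_2^3 + 3/5x_2^2 + 29/10x_2
  leading term x_2^3: no divisor's leading term divides it; move -2/5x_2^3 to the remainder.
  leading term x_2^2: no divisor's leading term divides it; move 3/5x_2^2 to the remainder.
  leading term x_2: no divisor's leading term divides it; move 29/10x_2 to the remainder.
The remainder -2/5x_2^3 + 3/5x_2^2 + 29/10x_2 is nonzero, so it would be added as the next basis element.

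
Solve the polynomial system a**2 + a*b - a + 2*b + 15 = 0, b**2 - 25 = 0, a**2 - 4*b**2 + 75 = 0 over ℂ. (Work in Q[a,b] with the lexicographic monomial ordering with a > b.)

{(5, -5)}

Compute a lex Gröbner basis by Buchberger's algorithm.
f_1 = a**2 + a*b - a + 2*b + 15, LT = a**2.
f_2 = b**2 - 25, LT = b**2.
f_3 = a**2 - 4*b**2 + 75, LT = a**2.

S(f_1,f_2): leading monomials are coprime, so the S-polynomial reduces to 0 (Buchberger's first criterion).
S(f_1,f_3): lcm = a**2. S = a*b - a + 4*b**2 + 2*b - 60.
  leading term a*b: no divisor's leading term divides it; move a*b to the remainder.
  leading term a: no divisor's leading term divides it; move -a to the remainder.
  leading term b**2: subtract (4)·f_2 from 4*b**2 + 2*b - 60 → 2*b + 40
  leading term b: no divisor's leading term divides it; move 2*b to the remainder.
  leading term 1: no divisor's leading term divides it; move 40 to the remainder.
  remainder a*b - a + 2*b + 40 ≠ 0; add h_4 = a*b - a + 2*b + 40 to the basis.

S(f_2,f_3): leading monomials are coprime, so the S-polynomial reduces to 0 (Buchberger's first criterion).
S(f_1,h_4): lcm = a**2*b. S = a**2 + a*b**2 - 3*a*b - 40*a + 2*b**2 + 15*b.
  leading term a**2: subtract (1)·f_1 from a**2 + a*b**2 - 3*a*b - 40*a + 2*b**2 + 15*b → a*b**2 - 4*a*b - 39*a + 2*b**2 + 13*b - 15
  leading term a*b**2: subtract (a)·f_2 from a*b**2 - 4*a*b - 39*a + 2*b**2 + 13*b - 15 → -4*a*b - 14*a + 2*b**2 + 13*b - 15
  leading term a*b: subtract (-4)·h_4 from -4*a*b - 14*a + 2*b**2 + 13*b - 15 → -18*a + 2*b**2 + 21*b + 145
  leading term a: no divisor's leading term divides it; move -18*a to the remainder.
  leading term b**2: subtract (2)·f_2 from 2*b**2 + 21*b + 145 → 21*b + 195
  leading term b: no divisor's leading term divides it; move 21*b to the remainder.
  leading term 1: no divisor's leading term divides it; move 195 to the remainder.
  remainder -18*a + 21*b + 195 ≠ 0; add h_5 = -18*a + 21*b + 195 to the basis.

S(f_2,h_4): lcm = a*b**2. S = a*b - 25*a - 2*b**2 - 40*b.
  leading term a*b: subtract (1)·h_4 from a*b - 25*a - 2*b**2 - 40*b → -24*a - 2*b**2 - 42*b - 40
  leading term a: subtract (4/3)·h_5 from -24*a - 2*b**2 - 42*b - 40 → -2*b**2 - 70*b - 300
  leading term b**2: subtract (-2)·f_2 from -2*b**2 - 70*b - 300 → -70*b - 350
  leading term b: no divisor's leading term divides it; move -70*b to the remainder.
  leading term 1: no divisor's leading term divides it; move -350 to the remainder.
  remainder -70*b - 350 ≠ 0; add h_6 = -70*b - 350 to the basis.

S(f_3,h_4): lcm = a**2*b. S = a**2 - 2*a*b - 40*a - 4*b**3 + 75*b.
  leading term a**2: subtract (1)·f_1 from a**2 - 2*a*b - 40*a - 4*b**3 + 75*b → -3*a*b - 39*a - 4*b**3 + 73*b - 15
  leading term a*b: subtract (-3)·h_4 from -3*a*b - 39*a - 4*b**3 + 73*b - 15 → -42*a - 4*b**3 + 79*b + 105
  leading term a: subtract (7/3)·h_5 from -42*a - 4*b**3 + 79*b + 105 → -4*b**3 + 30*b - 350
  leading term b**3: subtract (-4*b)·f_2 from -4*b**3 + 30*b - 350 → -70*b - 350
  leading term b: subtract (1)·h_6 from -70*b - 350 → 0
  remainder 0.

S(f_1,h_5): lcm = a**2. S = 13/6*a*b + 59/6*a + 2*b + 15.
  leading term a*b: subtract (13/6)·h_4 from 13/6*a*b + 59/6*a + 2*b + 15 → 12*a - 7/3*b - 215/3
  leading term a: subtract (-2/3)·h_5 from 12*a - 7/3*b - 215/3 → 35/3*b + 175/3
  leading term b: subtract (-1/6)·h_6 from 35/3*b + 175/3 → 0
  remainder 0.

S(f_2,h_5): leading monomials are coprime, so the S-polynomial reduces to 0 (Buchberger's first criterion).
S(f_3,h_5): lcm = a**2. S = 7/6*a*b + 65/6*a - 4*b**2 + 75.
  leading term a*b: subtract (7/6)·h_4 from 7/6*a*b + 65/6*a - 4*b**2 + 75 → 12*a - 4*b**2 - 7/3*b + 85/3
  leading term a: subtract (-2/3)·h_5 from 12*a - 4*b**2 - 7/3*b + 85/3 → -4*b**2 + 35/3*b + 475/3
  leading term b**2: subtract (-4)·f_2 from -4*b**2 + 35/3*b + 475/3 → 35/3*b + 175/3
  leading term b: subtract (-1/6)·h_6 from 35/3*b + 175/3 → 0
  remainder 0.

S(h_4,h_5): lcm = a*b. S = -a + 7/6*b**2 + 77/6*b + 40.
  leading term a: subtract (1/18)·h_5 from -a + 7/6*b**2 + 77/6*b + 40 → 7/6*b**2 + 35/3*b + 175/6
  leading term b**2: subtract (7/6)·f_2 from 7/6*b**2 + 35/3*b + 175/6 → 35/3*b + 175/3
  leading term b: subtract (-1/6)·h_6 from 35/3*b + 175/3 → 0
  remainder 0.

S(f_1,h_6): leading monomials are coprime, so the S-polynomial reduces to 0 (Buchberger's first criterion).
S(f_2,h_6): lcm = b**2. S = -5*b - 25.
  leading term b: subtract (1/14)·h_6 from -5*b - 25 → 0
  remainder 0.

S(f_3,h_6): leading monomials are coprime, so the S-polynomial reduces to 0 (Buchberger's first criterion).
S(h_4,h_6): lcm = a*b. S = -6*a + 2*b + 40.
  leading term a: subtract (1/3)·h_5 from -6*a + 2*b + 40 → -5*b - 25
  leading term b: subtract (1/14)·h_6 from -5*b - 25 → 0
  remainder 0.

S(h_5,h_6): leading monomials are coprime, so the S-polynomial reduces to 0 (Buchberger's first criterion).
Every S-polynomial of the final basis reduces to 0, so we have a Gröbner basis.
Inter-reduce: drop elements whose leading term is divisible by another's, tail-reduce, and make monic.
Reduced Gröbner basis: {a - 5, b + 5}.

From the last basis element, b + 5 = 0, so b takes values in {-5}. Each choice, substituted upward through the basis, yields the corresponding point(s) of the solution set.
  b = -5: the earlier basis element becomes a - 5 = 0, giving a = 5 — point (5, -5).
Each listed point satisfies every original equation (direct substitution).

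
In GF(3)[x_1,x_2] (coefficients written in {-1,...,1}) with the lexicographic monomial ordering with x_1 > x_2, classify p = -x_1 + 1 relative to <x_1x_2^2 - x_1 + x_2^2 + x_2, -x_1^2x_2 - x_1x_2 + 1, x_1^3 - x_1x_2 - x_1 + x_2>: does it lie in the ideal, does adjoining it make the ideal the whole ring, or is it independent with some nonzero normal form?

-x_1 + 1 is independent of I; its normal form modulo I is -x_1 + 1.

First compute the reduced Gröbner basis of I by Buchberger's algorithm.
f_1 = x_1x_2^2 - x_1 + x_2^2 + x_2, LT = x_1x_2^2.
f_2 = -x_1^2x_2 - x_1x_2 + 1, LT = x_1^2x_2.
f_3 = x_1^3 - x_1x_2 - x_1 + x_2, LT = x_1^3.

S(f_1,f_2): lcm = x_1^2x_2^2. S = -x_1^2 + x_1x_2 + x_2.
  reduce S modulo (f_1, f_2, f_3):
  remainder -x_1^2 + x_1x_2 + x_2 ≠ 0; add h_4 = -x_1^2 + x_1x_2 + x_2 to the basis.

S(f_1,f_3): lcm = x_1^3x_2^2. S = -x_1^3 + x_1^2x_2^2 + x_1^2x_2 + x_1x_2^3 + x_1x_2^2 - x_2^3.
  reduce S modulo (f_1, f_2, f_3, h_4):
  remainder -x_1x_2 - x_1 + x_2^3 - x_2^2 - x_2 + 1 ≠ 0; add h_5 = -x_1x_2 - x_1 + x_2^3 - x_2^2 - x_2 + 1 to the basis.

S(f_2,f_3): lcm = x_1^3x_2. S = x_1^2x_2 + x_1x_2^2 + x_1x_2 - x_1 - x_2^2.
  reduce S modulo (f_1, f_2, f_3, h_4, h_5):
  remainder x_2^2 - x_2 + 1 ≠ 0; add h_6 = x_2^2 - x_2 + 1 to the basis.

The other S-polynomials (S(f_1,h_4), S(f_2,h_4), S(f_3,h_4), S(f_1,h_5), S(f_2,h_5), S(f_3,h_5), S(h_4,h_5), S(f_1,h_6), S(f_2,h_6), S(f_3,h_6), S(h_4,h_6), S(h_5,h_6)) all reduce to 0 modulo the current basis, so we have a Gröbner basis.
Inter-reduce: drop elements whose leading term is divisible by another's, tail-reduce, and make monic.
Reduced Gröbner basis: {x_1^2 + x_1 + x_2 - 1, x_1x_2 + x_1 - x_2 - 1, x_2^2 - x_2 + 1}.
Label its elements g_1 = x_1^2 + x_1 + x_2 - 1, g_2 = x_1x_2 + x_1 - x_2 - 1, g_3 = x_2^2 - x_2 + 1.

Reduce p = -x_1 + 1 modulo G:
  leading term x_1: no divisor's leading term divides it; move -x_1 to the remainder.
  leading term 1: no divisor's leading term divides it; move 1 to the remainder.
  normal form = -x_1 + 1.
The normal form is nonzero, so p ∉ I. Since p minus its normal form lies in I, I + (p) = I + (r) where r = -x_1 + 1; decide whether this ideal is the whole ring.
Run Buchberger on G together with r (pairs among the g_i already reduce to 0 since G is a Gröbner basis):
g_1 = x_1^2 + x_1 + x_2 - 1, LT = x_1^2.
g_2 = x_1x_2 + x_1 - x_2 - 1, LT = x_1x_2.
g_3 = x_2^2 - x_2 + 1, LT = x_2^2.
r = -x_1 + 1, LT = x_1.

S(g_1,r): lcm = x_1^2. S = -x_1 + x_2 - 1.
  reduce S modulo (g_1, g_2, g_3, r):
  remainder x_2 + 1 ≠ 0; add m_5 = x_2 + 1 to the basis.

The other S-polynomials (S(g_1,g_2), S(g_1,g_3), S(g_2,g_3), S(g_2,r), S(g_3,r), S(g_1,m_5), S(g_2,m_5), S(g_3,m_5), S(r,m_5)) all reduce to 0 modulo the current basis, so we have a Gröbner basis.
Inter-reduce: drop elements whose leading term is divisible by another's, tail-reduce, and make monic.
Reduced Gröbner basis: {x_1 - 1, x_2 + 1}.
The reduced Gröbner basis of I + (p) is {x_1 - 1, x_2 + 1} ≠ {1}, a proper ideal, so the enlarged system stays consistent: p is independent of I, with normal form -x_1 + 1.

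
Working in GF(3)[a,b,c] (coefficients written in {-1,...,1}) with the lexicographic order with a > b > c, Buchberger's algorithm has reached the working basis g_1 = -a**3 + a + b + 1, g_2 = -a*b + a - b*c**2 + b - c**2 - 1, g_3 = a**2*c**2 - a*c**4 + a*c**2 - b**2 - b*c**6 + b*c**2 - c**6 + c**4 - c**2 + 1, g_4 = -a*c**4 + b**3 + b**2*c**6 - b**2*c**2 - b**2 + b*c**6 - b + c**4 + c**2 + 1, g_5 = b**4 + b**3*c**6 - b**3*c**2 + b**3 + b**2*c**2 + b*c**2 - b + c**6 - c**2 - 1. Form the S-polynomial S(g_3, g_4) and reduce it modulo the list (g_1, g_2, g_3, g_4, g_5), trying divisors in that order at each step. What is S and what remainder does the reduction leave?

S(g_3, g_4) = a*b**3 + a*b**2*c**6 - a*b**2*c**2 - a*b**2 + a*b*c**6 - a*b - a*c**6 - a*c**4 + a*c**2 + a - b**2*c**2 - b*c**8 + b*c**4 - c**8 + c**6 - c**4 + c**2; remainder on division = 0.

lcm(LM(g_3), LM(g_4)) = a**2*c**4.
S = (lcm/LT(g_3))·g_3 − (lcm/LT(g_4))·g_4 = a*b**3 + a*b**2*c**6 - a*b**2*c**2 - a*b**2 + a*b*c**6 - a*b - a*c**6 - a*c**4 + a*c**2 + a - b**2*c**2 - b*c**8 + b*c**4 - c**8 + c**6 - c**4 + c**2.
Reduce S modulo (g_1, g_2, g_3, g_4, g_5) in that order:
  leading term a*b**3: subtract (-b**2)·g_2 from a*b**3 + a*b**2*c**6 - a*b**2*c**2 - a*b**2 + a*b*c**6 - a*b - a*c**6 - a*c**4 + a*c**2 + a - b**2*c**2 - b*c**8 + b*c**4 - c**8 + c**6 - c**4 + c**2 → a*b**2*c**6 - a*b**2*c**2 + a*b*c**6 - a*b - a*c**6 - a*c**4 + a*c**2 + a - b**3*c**2 + b**3 + b**2*c**2 - b**2 - b*c**8 + b*c**4 - c**8 + c**6 - c**4 + c**2
  leading term a*b**2*c**6: subtract (-b*c**6)·g_2 from a*b**2*c**6 - a*b**2*c**2 + a*b*c**6 - a*b - a*c**6 - a*c**4 + a*c**2 + a - b**3*c**2 + b**3 + b**2*c**2 - b**2 - b*c**8 + b*c**4 - c**8 + c**6 - c**4 + c**2 → -a*b**2*c**2 - a*b*c**6 - a*b - a*c**6 - a*c**4 + a*c**2 + a - b**3*c**2 + b**3 - b**2*c**8 + b**2*c**6 + b**2*c**2 - b**2 + b*c**8 - b*c**6 + b*c**4 - c**8 + c**6 - c**4 + c**2
  leading term a*b**2*c**2: subtract (b*c**2)·g_2 from -a*b**2*c**2 - a*b*c**6 - a*b - a*c**6 - a*c**4 + a*c**2 + a - b**3*c**2 + b**3 - b**2*c**8 + b**2*c**6 + b**2*c**2 - b**2 + b*c**8 - b*c**6 + b*c**4 - c**8 + c**6 - c**4 + c**2 → -a*b*c**6 - a*b*c**2 - a*b - a*c**6 - a*c**4 + a*c**2 + a - b**3*c**2 + b**3 - b**2*c**8 + b**2*c**6 + b**2*c**4 - b**2 + b*c**8 - b*c**6 - b*c**4 + b*c**2 - c**8 + c**6 - c**4 + c**2
  leading term a*b*c**6: subtract (c**6)·g_2 from -a*b*c**6 - a*b*c**2 - a*b - a*c**6 - a*c**4 + a*c**2 + a - b**3*c**2 + b**3 - b**2*c**8 + b**2*c**6 + b**2*c**4 - b**2 + b*c**8 - b*c**6 - b*c**4 + b*c**2 - c**8 + c**6 - c**4 + c**2 → -a*b*c**2 - a*b + a*c**6 - a*c**4 + a*c**2 + a - b**3*c**2 + b**3 - b**2*c**8 + b**2*c**6 + b**2*c**4 - b**2 - b*c**8 + b*c**6 - b*c**4 + b*c**2 - c**6 - c**4 + c**2
  leading term a*b*c**2: subtract (c**2)·g_2 from -a*b*c**2 - a*b + a*c**6 - a*c**4 + a*c**2 + a - b**3*c**2 + b**3 - b**2*c**8 + b**2*c**6 + b**2*c**4 - b**2 - b*c**8 + b*c**6 - b*c**4 + b*c**2 - c**6 - c**4 + c**2 → -a*b + a*c**6 - a*c**4 + a - b**3*c**2 + b**3 - b**2*c**8 + b**2*c**6 + b**2*c**4 - b**2 - b*c**8 + b*c**6 - c**6 - c**2
  leading term a*b: subtract (1)·g_2 from -a*b + a*c**6 - a*c**4 + a - b**3*c**2 + b**3 - b**2*c**8 + b**2*c**6 + b**2*c**4 - b**2 - b*c**8 + b*c**6 - c**6 - c**2 → a*c**6 - a*c**4 - b**3*c**2 + b**3 - b**2*c**8 + b**2*c**6 + b**2*c**4 - b**2 - b*c**8 + b*c**6 + b*c**2 - b - c**6 + 1
  leading term a*c**6: subtract (-c**2)·g_4 from a*c**6 - a*c**4 - b**3*c**2 + b**3 - b**2*c**8 + b**2*c**6 + b**2*c**4 - b**2 - b*c**8 + b*c**6 + b*c**2 - b - c**6 + 1 → -a*c**4 + b**3 + b**2*c**6 - b**2*c**2 - b**2 + b*c**6 - b + c**4 + c**2 + 1
  leading term a*c**4: subtract (1)·g_4 from -a*c**4 + b**3 + b**2*c**6 - b**2*c**2 - b**2 + b*c**6 - b + c**4 + c**2 + 1 → 0
The remainder is 0, so this S-polynomial contributes no new basis element.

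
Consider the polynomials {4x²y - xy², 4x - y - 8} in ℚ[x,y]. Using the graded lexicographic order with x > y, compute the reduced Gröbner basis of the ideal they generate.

G = {y² + 8y, x - ¼y - 2}

This is the nonlinear analogue of row-reducing a linear system.

f_1 = 4x²y - xy², LT = x²y.
f_2 = 4x - y - 8, LT = x.

S(f_1,f_2): lcm = x²y. S = 2xy.
  reduce S modulo (f_1, f_2):
  remainder ½y² + 4y ≠ 0; add g_3 = ½y² + 4y to the basis.

The other S-polynomials (S(f_1,g_3), S(f_2,g_3)) all reduce to 0 modulo the current basis, so we have a Gröbner basis.
Inter-reduce: drop elements whose leading term is divisible by another's, tail-reduce, and make monic.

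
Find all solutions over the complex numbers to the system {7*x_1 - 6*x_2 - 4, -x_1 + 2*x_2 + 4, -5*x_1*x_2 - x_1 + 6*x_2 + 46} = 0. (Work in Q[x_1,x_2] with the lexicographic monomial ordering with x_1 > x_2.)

{(-2, -3)}

Compute a lex Gröbner basis by Buchberger's algorithm.
f_1 = 7*x_1 - 6*x_2 - 4, LT = x_1.
f_2 = -x_1 + 2*x_2 + 4, LT = x_1.
f_3 = -5*x_1*x_2 - x_1 + 6*x_2 + 46, LT = x_1*x_2.

S(f_1,f_2): lcm = x_1. S = 8/7*x_2 + 24/7.
  leading term x_2: no divisor's leading term divides it; move 8/7*x_2 to the remainder.
  leading term 1: no divisor's leading term divides it; move 24/7 to the remainder.
  remainder 8/7*x_2 + 24/7 ≠ 0; add h_4 = 8/7*x_2 + 24/7 to the basis.

The other S-polynomials (S(f_1,f_3), S(f_2,f_3), S(f_1,h_4), S(f_2,h_4), S(f_3,h_4)) all reduce to 0 modulo the current basis, so we have a Gröbner basis.
Inter-reduce: drop elements whose leading term is divisible by another's, tail-reduce, and make monic.
Reduced Gröbner basis: {x_1 + 2, x_2 + 3}.

From the last basis element, x_2 + 3 = 0, so x_2 takes values in {-3}. Each choice, substituted upward through the basis, yields the corresponding point(s) of the solution set.
  x_2 = -3: the earlier basis element becomes x_1 + 2 = 0, giving x_1 = -2 — point (-2, -3).
Check: every point annihilates each of the original generators.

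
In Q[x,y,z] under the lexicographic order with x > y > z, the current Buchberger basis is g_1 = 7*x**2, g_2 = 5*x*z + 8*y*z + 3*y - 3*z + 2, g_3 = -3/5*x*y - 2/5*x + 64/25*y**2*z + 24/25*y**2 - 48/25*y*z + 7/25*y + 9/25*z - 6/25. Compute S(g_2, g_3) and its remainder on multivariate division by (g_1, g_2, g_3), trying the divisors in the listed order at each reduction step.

S(g_2, g_3) = -2/3*x*z + 64/15*y**2*z**2 + 16/5*y**2*z + 3/5*y**2 - 16/5*y*z**2 - 2/15*y*z + 2/5*y + 3/5*z**2 - 2/5*z; remainder on division = 64/15*y**2*z**2 + 16/5*y**2*z + 3/5*y**2 - 16/5*y*z**2 + 14/15*y*z + 4/5*y + 3/5*z**2 - 4/5*z + 4/15.

lcm(LM(g_2), LM(g_3)) = x*y*z.
S = (lcm/LT(g_2))·g_2 − (lcm/LT(g_3))·g_3 = -2/3*x*z + 64/15*y**2*z**2 + 16/5*y**2*z + 3/5*y**2 - 16/5*y*z**2 - 2/15*y*z + 2/5*y + 3/5*z**2 - 2/5*z.
Reduce S modulo (g_1, g_2, g_3) in that order:
  leading term x*z: subtract (-2/15)·g_2 from -2/3*x*z + 64/15*y**2*z**2 + 16/5*y**2*z + 3/5*y**2 - 16/5*y*z**2 - 2/15*y*z + 2/5*y + 3/5*z**2 - 2/5*z → 64/15*y**2*z**2 + 16/5*y**2*z + 3/5*y**2 - 16/5*y*z**2 + 14/15*y*z + 4/5*y + 3/5*z**2 - 4/5*z + 4/15
  leading term y**2*z**2: no divisor's leading term divides it; move 64/15*y**2*z**2 to the remainder.
  leading term y**2*z: no divisor's leading term divides it; move 16/5*y**2*z to the remainder.
  leading term y**2: no divisor's leading term divides it; move 3/5*y**2 to the remainder.
  leading term y*z**2: no divisor's leading term divides it; move -16/5*y*z**2 to the remainder.
  leading term y*z: no divisor's leading term divides it; move 14/15*y*z to the remainder.
  leading term y: no divisor's leading term divides it; move 4/5*y to the remainder.
  leading term z**2: no divisor's leading term divides it; move 3/5*z**2 to the remainder.
  leading term z: no divisor's leading term divides it; move -4/5*z to the remainder.
  leading term 1: no divisor's leading term divides it; move 4/15 to the remainder.
The remainder 64/15*y**2*z**2 + 16/5*y**2*z + 3/5*y**2 - 16/5*y*z**2 + 14/15*y*z + 4/5*y + 3/5*z**2 - 4/5*z + 4/15 is nonzero, so it would be added as the next basis element.
An S-polynomial is built so that the two leading terms cancel; whether anything survives reduction is exactly the Gröbner-basis criterion.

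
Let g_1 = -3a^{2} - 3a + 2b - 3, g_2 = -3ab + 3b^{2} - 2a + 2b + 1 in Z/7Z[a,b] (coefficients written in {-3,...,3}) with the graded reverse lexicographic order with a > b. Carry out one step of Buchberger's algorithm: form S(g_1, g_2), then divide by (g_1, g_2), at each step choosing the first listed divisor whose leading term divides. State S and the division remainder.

lcm(LM(g_1), LM(g_2)) = a^{2}b.
S = (lcm/LT(g_1))·g_1 − (lcm/LT(g_2))·g_2 = ab^{2} - 3a^{2} - 3ab - 3b^{2} - 2a + b.
Reduce S modulo (g_1, g_2) in that order:
  leading term ab^{2}: subtract (2b)·g_2 from ab^{2} - 3a^{2} - 3ab - 3b^{2} - 2a + b → b^{3} - 3a^{2} + ab - 2a - b
  leading term b^{3}: no divisor's leading term divides it; move b^{3} to the remainder.
  leading term a^{2}: subtract (1)·g_1 from -3a^{2} + ab - 2a - b → ab + a - 3b + 3
  leading term ab: subtract (2)·g_2 from ab + a - 3b + 3 → b^{2} - 2a + 1
  leading term b^{2}: no divisor's leading term divides it; move b^{2} to the remainder.
  leading term a: no divisor's leading term divides it; move -2a to the remainder.
  leading term 1: no divisor's leading term divides it; move 1 to the remainder.
The remainder b^{3} + b^{2} - 2a + 1 is nonzero, so it would be added as the next basis element.

S(g_1, g_2) = ab^{2} - 3a^{2} - 3ab - 3b^{2} - 2a + b; remainder on division = b^{3} + b^{2} - 2a + 1.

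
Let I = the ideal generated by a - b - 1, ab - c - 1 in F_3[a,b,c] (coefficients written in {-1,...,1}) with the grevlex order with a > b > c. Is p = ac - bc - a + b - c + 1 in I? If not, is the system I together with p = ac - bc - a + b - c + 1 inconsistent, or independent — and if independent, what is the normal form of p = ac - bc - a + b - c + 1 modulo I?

ac - bc - a + b - c + 1 lies in I (it reduces to 0).

First compute the reduced Gröbner basis of I by Buchberger's algorithm.
f_1 = a - b - 1, LT = a.
f_2 = ab - c - 1, LT = ab.

S(f_1,f_2): lcm = ab. S = -b^{2} - b + c + 1.
  leading term b^{2}: no divisor's leading term divides it; move -b^{2} to the remainder.
  leading term b: no divisor's leading term divides it; move -b to the remainder.
  leading term c: no divisor's leading term divides it; move c to the remainder.
  leading term 1: no divisor's leading term divides it; move 1 to the remainder.
  remainder -b^{2} - b + c + 1 ≠ 0; add h_3 = -b^{2} - b + c + 1 to the basis.

S(f_1,h_3): leading monomials are coprime, so the S-polynomial reduces to 0 (Buchberger's first criterion).
S(f_2,h_3): lcm = ab^{2}. S = -ab + ac - bc + a - b.
  leading term ab: subtract (-b)·f_1 from -ab + ac - bc + a - b → -b^{2} + ac - bc + a + b
  leading term b^{2}: subtract (1)·h_3 from -b^{2} + ac - bc + a + b → ac - bc + a - b - c - 1
  leading term ac: subtract (c)·f_1 from ac - bc + a - b - c - 1 → a - b - 1
  leading term a: subtract (1)·f_1 from a - b - 1 → 0
  remainder 0.

Every S-polynomial of the final basis reduces to 0, so we have a Gröbner basis.
Inter-reduce: drop elements whose leading term is divisible by another's, tail-reduce, and make monic.
Reduced Gröbner basis: {b^{2} + b - c - 1, a - b - 1}.
Label its elements g_1 = b^{2} + b - c - 1, g_2 = a - b - 1.

Reduce p = ac - bc - a + b - c + 1 modulo G:
  leading term ac: subtract (c)·g_2 from ac - bc - a + b - c + 1 → -a + b + 1
  leading term a: subtract (-1)·g_2 from -a + b + 1 → 0
  normal form = 0.
Since the normal form is 0, p ∈ I.

The remainder on division by a Gröbner basis is unique — it is the normal form.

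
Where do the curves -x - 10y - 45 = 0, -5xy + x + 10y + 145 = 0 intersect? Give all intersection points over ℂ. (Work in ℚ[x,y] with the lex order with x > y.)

Compute a lex Gröbner basis by Buchberger's algorithm.
f_1 = -x - 10y - 45, LT = x.
f_2 = -5xy + x + 10y + 145, LT = xy.

S(f_1,f_2): lcm = xy. S = ⅕x + 10y² + 47y + 29.
  reduce S modulo (f_1, f_2):
  remainder 10y² + 45y + 20 ≠ 0; add h_3 = 10y² + 45y + 20 to the basis.

The other S-polynomials (S(f_1,h_3), S(f_2,h_3)) all reduce to 0 modulo the current basis, so we have a Gröbner basis.
Inter-reduce: drop elements whose leading term is divisible by another's, tail-reduce, and make monic.
Reduced Gröbner basis: {x + 10y + 45, y² + 9/2y + 2}.

A lex Gröbner basis eliminates variables successively. Here y² + 9/2y + 2 depends only on y, with roots {-4, -1/2}; lifting each root through the earlier basis elements recovers the full solutions.
  y = -4: the earlier basis element becomes x + 5 = 0, giving x = -5 — point (-5, -4).
  y = -1/2: the earlier basis element becomes x + 40 = 0, giving x = -40 — point (-40, -1/2).

{(-5, -4), (-40, -1/2)}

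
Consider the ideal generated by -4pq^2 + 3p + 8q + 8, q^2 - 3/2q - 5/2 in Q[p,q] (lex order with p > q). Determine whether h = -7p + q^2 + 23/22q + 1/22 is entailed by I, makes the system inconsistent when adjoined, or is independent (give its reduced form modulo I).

-7p + q^2 + 23/22q + 1/22 lies in I (it reduces to 0).

First compute the reduced Gröbner basis of I by Buchberger's algorithm.
f_1 = -4pq^2 + 3p + 8q + 8, LT = pq^2.
f_2 = q^2 - 3/2q - 5/2, LT = q^2.

S(f_1,f_2): lcm = pq^2. S = 3/2pq + 7/4p - 2q - 2.
  leading term pq: no divisor's leading term divides it; move 3/2pq to the remainder.
  leading term p: no divisor's leading term divides it; move 7/4p to the remainder.
  leading term q: no divisor's leading term divides it; move -2q to the remainder.
  leading term 1: no divisor's leading term divides it; move -2 to the remainder.
  remainder 3/2pq + 7/4p - 2q - 2 ≠ 0; add k_3 = 3/2pq + 7/4p - 2q - 2 to the basis.

S(f_1,k_3): lcm = pq^2. S = -7/6pq - 3/4p + 4/3q^2 - 2/3q - 2.
  leading term pq: subtract (-7/9)·k_3 from -7/6pq - 3/4p + 4/3q^2 - 2/3q - 2 → 11/18p + 4/3q^2 - 20/9q - 32/9
  leading term p: no divisor's leading term divides it; move 11/18p to the remainder.
  leading term q^2: subtract (4/3)·f_2 from 4/3q^2 - 20/9q - 32/9 → -2/9q - 2/9
  leading term q: no divisor's leading term divides it; move -2/9q to the remainder.
  leading term 1: no divisor's leading term divides it; move -2/9 to the remainder.
  remainder 11/18p - 2/9q - 2/9 ≠ 0; add k_4 = 11/18p - 2/9q - 2/9 to the basis.

S(f_2,k_3): lcm = pq^2. S = -8/3pq - 5/2p + 4/3q^2 + 4/3q.
  leading term pq: subtract (-16/9)·k_3 from -8/3pq - 5/2p + 4/3q^2 + 4/3q → 11/18p + 4/3q^2 - 20/9q - 32/9
  leading term p: subtract (1)·k_4 from 11/18p + 4/3q^2 - 20/9q - 32/9 → 4/3q^2 - 2q - 10/3
  leading term q^2: subtract (4/3)·f_2 from 4/3q^2 - 2q - 10/3 → 0
  remainder 0.

S(f_1,k_4): lcm = pq^2. S = -3/4p + 4/11q^3 + 4/11q^2 - 2q - 2.
  leading term p: subtract (-27/22)·k_4 from -3/4p + 4/11q^3 + 4/11q^2 - 2q - 2 → 4/11q^3 + 4/11q^2 - 25/11q - 25/11
  leading term q^3: subtract (4/11q)·f_2 from 4/11q^3 + 4/11q^2 - 25/11q - 25/11 → 10/11q^2 - 15/11q - 25/11
  leading term q^2: subtract (10/11)·f_2 from 10/11q^2 - 15/11q - 25/11 → 0
  remainder 0.

S(f_2,k_4): leading monomials are coprime, so the S-polynomial reduces to 0 (Buchberger's first criterion).
S(k_3,k_4): lcm = pq. S = 7/6p + 4/11q^2 - 32/33q - 4/3.
  leading term p: subtract (21/11)·k_4 from 7/6p + 4/11q^2 - 32/33q - 4/3 → 4/11q^2 - 6/11q - 10/11
  leading term q^2: subtract (4/11)·f_2 from 4/11q^2 - 6/11q - 10/11 → 0
  remainder 0.

Every S-polynomial of the final basis reduces to 0, so we have a Gröbner basis.
Inter-reduce: drop elements whose leading term is divisible by another's, tail-reduce, and make monic.
Reduced Gröbner basis: {p - 4/11q - 4/11, q^2 - 3/2q - 5/2}.
Label its elements g_1 = p - 4/11q - 4/11, g_2 = q^2 - 3/2q - 5/2.

Reduce h = -7p + q^2 + 23/22q + 1/22 modulo G:
  leading term p: subtract (-7)·g_1 from -7p + q^2 + 23/22q + 1/22 → q^2 - 3/2q - 5/2
  leading term q^2: subtract (1)·g_2 from q^2 - 3/2q - 5/2 → 0
  normal form = 0.
Since the normal form is 0, h ∈ I.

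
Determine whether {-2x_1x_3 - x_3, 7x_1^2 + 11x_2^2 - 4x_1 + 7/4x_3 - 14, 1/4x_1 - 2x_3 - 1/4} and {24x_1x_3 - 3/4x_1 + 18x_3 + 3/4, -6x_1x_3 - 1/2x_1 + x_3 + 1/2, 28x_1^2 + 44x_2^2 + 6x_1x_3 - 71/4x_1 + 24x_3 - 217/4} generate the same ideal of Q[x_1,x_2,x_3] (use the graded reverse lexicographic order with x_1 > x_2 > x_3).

Two ideals are equal iff their reduced Gröbner bases coincide (the reduced basis is unique for a fixed ordering).
Buchberger on the first generating set:
f_1 = -2x_1x_3 - x_3, LT = x_1x_3.
f_2 = 7x_1^2 + 11x_2^2 - 4x_1 + 7/4x_3 - 14, LT = x_1^2.
f_3 = 1/4x_1 - 2x_3 - 1/4, LT = x_1.

S(f_1,f_2): lcm = x_1^2x_3. S = -11/7x_2^2x_3 + 15/14x_1x_3 - 1/4x_3^2 + 2x_3.
  leading term x_2^2x_3: no divisor's leading term divides it; move -11/7x_2^2x_3 to the remainder.
  leading term x_1x_3: subtract (-15/28)·f_1 from 15/14x_1x_3 - 1/4x_3^2 + 2x_3 → -1/4x_3^2 + 41/28x_3
  leading term x_3^2: no divisor's leading term divides it; move -1/4x_3^2 to the remainder.
  leading term x_3: no divisor's leading term divides it; move 41/28x_3 to the remainder.
  remainder -11/7x_2^2x_3 - 1/4x_3^2 + 41/28x_3 ≠ 0; add g_4 = -11/7x_2^2x_3 - 1/4x_3^2 + 41/28x_3 to the basis.

S(f_1,f_3): lcm = x_1x_3. S = 8x_3^2 + 3/2x_3.
  leading term x_3^2: no divisor's leading term divides it; move 8x_3^2 to the remainder.
  leading term x_3: no divisor's leading term divides it; move 3/2x_3 to the remainder.
  remainder 8x_3^2 + 3/2x_3 ≠ 0; add g_5 = 8x_3^2 + 3/2x_3 to the basis.

S(f_2,f_3): lcm = x_1^2. S = 11/7x_2^2 + 8x_1x_3 + 3/7x_1 + 1/4x_3 - 2.
  leading term x_2^2: no divisor's leading term divides it; move 11/7x_2^2 to the remainder.
  leading term x_1x_3: subtract (-4)·f_1 from 8x_1x_3 + 3/7x_1 + 1/4x_3 - 2 → 3/7x_1 - 15/4x_3 - 2
  leading term x_1: subtract (12/7)·f_3 from 3/7x_1 - 15/4x_3 - 2 → -9/28x_3 - 11/7
  leading term x_3: no divisor's leading term divides it; move -9/28x_3 to the remainder.
  leading term 1: no divisor's leading term divides it; move -11/7 to the remainder.
  remainder 11/7x_2^2 - 9/28x_3 - 11/7 ≠ 0; add g_6 = 11/7x_2^2 - 9/28x_3 - 11/7 to the basis.

The other S-polynomials (S(f_1,g_4), S(f_2,g_4), S(f_3,g_4), S(f_1,g_5), S(f_2,g_5), S(f_3,g_5), S(g_4,g_5), S(f_1,g_6), S(f_2,g_6), S(f_3,g_6), S(g_4,g_6), S(g_5,g_6)) all reduce to 0 modulo the current basis, so we have a Gröbner basis.
Inter-reduce: drop elements whose leading term is divisible by another's, tail-reduce, and make monic.
Reduced Gröbner basis: {x_2^2 - 9/44x_3 - 1, x_3^2 + 3/16x_3, x_1 - 8x_3 - 1}.

Buchberger on the second generating set:
h_1 = 24x_1x_3 - 3/4x_1 + 18x_3 + 3/4, LT = x_1x_3.
h_2 = -6x_1x_3 - 1/2x_1 + x_3 + 1/2, LT = x_1x_3.
h_3 = 28x_1^2 + 44x_2^2 + 6x_1x_3 - 71/4x_1 + 24x_3 - 217/4, LT = x_1^2.

S(h_1,h_2): lcm = x_1x_3. S = -11/96x_1 + 11/12x_3 + 11/96.
  leading term x_1: no divisor's leading term divides it; move -11/96x_1 to the remainder.
  leading term x_3: no divisor's leading term divides it; move 11/12x_3 to the remainder.
  leading term 1: no divisor's leading term divides it; move 11/96 to the remainder.
  remainder -11/96x_1 + 11/12x_3 + 11/96 ≠ 0; add k_4 = -11/96x_1 + 11/12x_3 + 11/96 to the basis.

S(h_1,h_3): lcm = x_1^2x_3. S = -11/7x_2^2x_3 - 3/14x_1x_3^2 - 1/32x_1^2 + 155/112x_1x_3 - 6/7x_3^2 + 1/32x_1 + 31/16x_3.
  leading term x_2^2x_3: no divisor's leading term divides it; move -11/7x_2^2x_3 to the remainder.
  leading term x_1x_3^2: subtract (-1/112x_3)·h_1 from -3/14x_1x_3^2 - 1/32x_1^2 + 155/112x_1x_3 - 6/7x_3^2 + 1/32x_1 + 31/16x_3 → -1/32x_1^2 + 617/448x_1x_3 - 39/56x_3^2 + 1/32x_1 + 871/448x_3
  leading term x_1^2: subtract (-1/896)·h_3 from -1/32x_1^2 + 617/448x_1x_3 - 39/56x_3^2 + 1/32x_1 + 871/448x_3 → 11/224x_2^2 + 155/112x_1x_3 - 39/56x_3^2 + 41/3584x_1 + 883/448x_3 - 31/512
  leading term x_2^2: no divisor's leading term divides it; move 11/224x_2^2 to the remainder.
  leading term x_1x_3: subtract (155/2688)·h_1 from 155/112x_1x_3 - 39/56x_3^2 + 41/3584x_1 + 883/448x_3 - 31/512 → -39/56x_3^2 + 7/128x_1 + 209/224x_3 - 93/896
  leading term x_3^2: no divisor's leading term divides it; move -39/56x_3^2 to the remainder.
  leading term x_1: subtract (-21/44)·k_4 from 7/128x_1 + 209/224x_3 - 93/896 → 307/224x_3 - 11/224
  leading term x_3: no divisor's leading term divides it; move 307/224x_3 to the remainder.
  leading term 1: no divisor's leading term divides it; move -11/224 to the remainder.
  remainder -11/7x_2^2x_3 + 11/224x_2^2 - 39/56x_3^2 + 307/224x_3 - 11/224 ≠ 0; add k_5 = -11/7x_2^2x_3 + 11/224x_2^2 - 39/56x_3^2 + 307/224x_3 - 11/224 to the basis.

S(h_2,h_3): lcm = x_1^2x_3. S = -11/7x_2^2x_3 - 3/14x_1x_3^2 + 1/12x_1^2 + 157/336x_1x_3 - 6/7x_3^2 - 1/12x_1 + 31/16x_3.
  leading term x_2^2x_3: subtract (1)·k_5 from -11/7x_2^2x_3 - 3/14x_1x_3^2 + 1/12x_1^2 + 157/336x_1x_3 - 6/7x_3^2 - 1/12x_1 + 31/16x_3 → -3/14x_1x_3^2 + 1/12x_1^2 - 11/224x_2^2 + 157/336x_1x_3 - 9/56x_3^2 - 1/12x_1 + 127/224x_3 + 11/224
  leading term x_1x_3^2: subtract (-1/112x_3)·h_1 from -3/14x_1x_3^2 + 1/12x_1^2 - 11/224x_2^2 + 157/336x_1x_3 - 9/56x_3^2 - 1/12x_1 + 127/224x_3 + 11/224 → 1/12x_1^2 - 11/224x_2^2 + 619/1344x_1x_3 - 1/12x_1 + 257/448x_3 + 11/224
  leading term x_1^2: subtract (1/336)·h_3 from 1/12x_1^2 - 11/224x_2^2 + 619/1344x_1x_3 - 1/12x_1 + 257/448x_3 + 11/224 → -121/672x_2^2 + 85/192x_1x_3 - 41/1344x_1 + 225/448x_3 + 283/1344
  leading term x_2^2: no divisor's leading term divides it; move -121/672x_2^2 to the remainder.
  leading term x_1x_3: subtract (85/4608)·h_1 from 85/192x_1x_3 - 41/1344x_1 + 225/448x_3 + 283/1344 → -239/14336x_1 + 305/1792x_3 + 8461/43008
  leading term x_1: subtract (717/4928)·k_4 from -239/14336x_1 + 305/1792x_3 + 8461/43008 → 33/896x_3 + 121/672
  leading term x_3: no divisor's leading term divides it; move 33/896x_3 to the remainder.
  leading term 1: no divisor's leading term divides it; move 121/672 to the remainder.
  remainder -121/672x_2^2 + 33/896x_3 + 121/672 ≠ 0; add k_6 = -121/672x_2^2 + 33/896x_3 + 121/672 to the basis.

S(h_1,k_4): lcm = x_1x_3. S = 8x_3^2 - 1/32x_1 + 7/4x_3 + 1/32.
  leading term x_3^2: no divisor's leading term divides it; move 8x_3^2 to the remainder.
  leading term x_1: subtract (3/11)·k_4 from -1/32x_1 + 7/4x_3 + 1/32 → 3/2x_3
  leading term x_3: no divisor's leading term divides it; move 3/2x_3 to the remainder.
  remainder 8x_3^2 + 3/2x_3 ≠ 0; add k_7 = 8x_3^2 + 3/2x_3 to the basis.

The other S-polynomials (S(h_2,k_4), S(h_3,k_4), S(h_1,k_5), S(h_2,k_5), S(h_3,k_5), S(k_4,k_5), S(h_1,k_6), S(h_2,k_6), S(h_3,k_6), S(k_4,k_6), S(k_5,k_6), S(h_1,k_7), S(h_2,k_7), S(h_3,k_7), S(k_4,k_7), S(k_5,k_7), S(k_6,k_7)) all reduce to 0 modulo the current basis, so we have a Gröbner basis.
Inter-reduce: drop elements whose leading term is divisible by another's, tail-reduce, and make monic.
Reduced Gröbner basis: {x_2^2 - 9/44x_3 - 1, x_3^2 + 3/16x_3, x_1 - 8x_3 - 1}.

These coincide, so the ideals are equal.

Yes, the ideals are equal.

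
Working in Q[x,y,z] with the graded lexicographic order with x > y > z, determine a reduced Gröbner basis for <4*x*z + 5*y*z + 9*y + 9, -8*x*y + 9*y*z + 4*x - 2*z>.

G = {y**2*z + 9/10*y*z**2 + 9/5*y**2 - 1/2*y*z - 1/5*z**2 + 9/10*y - 9/10, x*y - 9/8*y*z - 1/2*x + 1/4*z, x*z + 5/4*y*z + 9/4*y + 9/4}

f_1 = 4*x*z + 5*y*z + 9*y + 9, LT = x*z.
f_2 = -8*x*y + 9*y*z + 4*x - 2*z, LT = x*y.

S(f_1,f_2): lcm = x*y*z. S = 5/4*y**2*z + 9/8*y*z**2 + 1/2*x*z + 9/4*y**2 - 1/4*z**2 + 9/4*y.
  leading term y**2*z: no divisor's leading term divides it; move 5/4*y**2*z to the remainder.
  leading term y*z**2: no divisor's leading term divides it; move 9/8*y*z**2 to the remainder.
  leading term x*z: subtract (1/8)·f_1 from 1/2*x*z + 9/4*y**2 - 1/4*z**2 + 9/4*y → 9/4*y**2 - 5/8*y*z - 1/4*z**2 + 9/8*y - 9/8
  leading term y**2: no divisor's leading term divides it; move 9/4*y**2 to the remainder.
  leading term y*z: no divisor's leading term divides it; move -5/8*y*z to the remainder.
  leading term z**2: no divisor's leading term divides it; move -1/4*z**2 to the remainder.
  leading term y: no divisor's leading term divides it; move 9/8*y to the remainder.
  leading term 1: no divisor's leading term divides it; move -9/8 to the remainder.
  remainder 5/4*y**2*z + 9/8*y*z**2 + 9/4*y**2 - 5/8*y*z - 1/4*z**2 + 9/8*y - 9/8 ≠ 0; add g_3 = 5/4*y**2*z + 9/8*y*z**2 + 9/4*y**2 - 5/8*y*z - 1/4*z**2 + 9/8*y - 9/8 to the basis.

S(f_1,g_3): lcm = x*y**2*z. S = -9/10*x*y*z**2 + 5/4*y**3*z - 9/5*x*y**2 + 1/2*x*y*z + 1/5*x*z**2 + 9/4*y**3 - 9/10*x*y + 9/4*y**2 + 9/10*x.
  leading term x*y*z**2: subtract (-9/40*y*z)·f_1 from -9/10*x*y*z**2 + 5/4*y**3*z - 9/5*x*y**2 + 1/2*x*y*z + 1/5*x*z**2 + 9/4*y**3 - 9/10*x*y + 9/4*y**2 + 9/10*x → 5/4*y**3*z + 9/8*y**2*z**2 - 9/5*x*y**2 + 1/2*x*y*z + 1/5*x*z**2 + 9/4*y**3 + 81/40*y**2*z - 9/10*x*y + 9/4*y**2 + 81/40*y*z + 9/10*x
  leading term y**3*z: subtract (y)·g_3 from 5/4*y**3*z + 9/8*y**2*z**2 - 9/5*x*y**2 + 1/2*x*y*z + 1/5*x*z**2 + 9/4*y**3 + 81/40*y**2*z - 9/10*x*y + 9/4*y**2 + 81/40*y*z + 9/10*x → -9/5*x*y**2 + 1/2*x*y*z + 1/5*x*z**2 + 53/20*y**2*z + 1/4*y*z**2 - 9/10*x*y + 9/8*y**2 + 81/40*y*z + 9/10*x + 9/8*y
  leading term x*y**2: subtract (9/40*y)·f_2 from -9/5*x*y**2 + 1/2*x*y*z + 1/5*x*z**2 + 53/20*y**2*z + 1/4*y*z**2 - 9/10*x*y + 9/8*y**2 + 81/40*y*z + 9/10*x + 9/8*y → 1/2*x*y*z + 1/5*x*z**2 + 5/8*y**2*z + 1/4*y*z**2 - 9/5*x*y + 9/8*y**2 + 99/40*y*z + 9/10*x + 9/8*y
  leading term x*y*z: subtract (1/8*y)·f_1 from 1/2*x*y*z + 1/5*x*z**2 + 5/8*y**2*z + 1/4*y*z**2 - 9/5*x*y + 9/8*y**2 + 99/40*y*z + 9/10*x + 9/8*y → 1/5*x*z**2 + 1/4*y*z**2 - 9/5*x*y + 99/40*y*z + 9/10*x
  leading term x*z**2: subtract (1/20*z)·f_1 from 1/5*x*z**2 + 1/4*y*z**2 - 9/5*x*y + 99/40*y*z + 9/10*x → -9/5*x*y + 81/40*y*z + 9/10*x - 9/20*z
  leading term x*y: subtract (9/40)·f_2 from -9/5*x*y + 81/40*y*z + 9/10*x - 9/20*z → 0
  remainder 0.

S(f_2,g_3): lcm = x*y**2*z. S = -9/10*x*y*z**2 - 9/8*y**2*z**2 - 9/5*x*y**2 + 1/5*x*z**2 + 1/4*y*z**2 - 9/10*x*y + 9/10*x.
  leading term x*y*z**2: subtract (-9/40*y*z)·f_1 from -9/10*x*y*z**2 - 9/8*y**2*z**2 - 9/5*x*y**2 + 1/5*x*z**2 + 1/4*y*z**2 - 9/10*x*y + 9/10*x → -9/5*x*y**2 + 1/5*x*z**2 + 81/40*y**2*z + 1/4*y*z**2 - 9/10*x*y + 81/40*y*z + 9/10*x
  leading term x*y**2: subtract (9/40*y)·f_2 from -9/5*x*y**2 + 1/5*x*z**2 + 81/40*y**2*z + 1/4*y*z**2 - 9/10*x*y + 81/40*y*z + 9/10*x → 1/5*x*z**2 + 1/4*y*z**2 - 9/5*x*y + 99/40*y*z + 9/10*x
  leading term x*z**2: subtract (1/20*z)·f_1 from 1/5*x*z**2 + 1/4*y*z**2 - 9/5*x*y + 99/40*y*z + 9/10*x → -9/5*x*y + 81/40*y*z + 9/10*x - 9/20*z
  leading term x*y: subtract (9/40)·f_2 from -9/5*x*y + 81/40*y*z + 9/10*x - 9/20*z → 0
  remainder 0.

Every S-polynomial of the final basis reduces to 0, so we have a Gröbner basis.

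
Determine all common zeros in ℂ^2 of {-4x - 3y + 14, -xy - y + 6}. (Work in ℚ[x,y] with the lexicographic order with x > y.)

{(2, 2), (1/2, 4)}

Compute a lex Gröbner basis by Buchberger's algorithm.
f_1 = -4x - 3y + 14, LT = x.
f_2 = -xy - y + 6, LT = xy.

S(f_1,f_2): lcm = xy. S = ¾y² - 9/2y + 6.
  leading term y²: no divisor's leading term divides it; move ¾y² to the remainder.
  leading term y: no divisor's leading term divides it; move -9/2y to the remainder.
  leading term 1: no divisor's leading term divides it; move 6 to the remainder.
  remainder ¾y² - 9/2y + 6 ≠ 0; add h_3 = ¾y² - 9/2y + 6 to the basis.

S(f_1,h_3): leading monomials are coprime, so the S-polynomial reduces to 0 (Buchberger's first criterion).
S(f_2,h_3): lcm = xy². S = 6xy - 8x + y² - 6y.
  leading term xy: subtract (-3/2y)·f_1 from 6xy - 8x + y² - 6y → -8x - 7/2y² + 15y
  leading term x: subtract (2)·f_1 from -8x - 7/2y² + 15y → -7/2y² + 21y - 28
  leading term y²: subtract (-14/3)·h_3 from -7/2y² + 21y - 28 → 0
  remainder 0.

Every S-polynomial of the final basis reduces to 0, so we have a Gröbner basis.
Inter-reduce: drop elements whose leading term is divisible by another's, tail-reduce, and make monic.
Reduced Gröbner basis: {x + ¾y - 7/2, y² - 6y + 8}.

The lex basis is triangular: the last element involves only y. Solving y² - 6y + 8 = 0 gives y ∈ {2, 4}; substituting each value into the earlier elements determines the remaining variables.
  y = 2: the earlier basis element becomes x - 2 = 0, giving x = 2 — point (2, 2).
  y = 4: the earlier basis element becomes x - ½ = 0, giving x = 1/2 — point (1/2, 4).
Substituting each solution back into the original system confirms all equations vanish.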